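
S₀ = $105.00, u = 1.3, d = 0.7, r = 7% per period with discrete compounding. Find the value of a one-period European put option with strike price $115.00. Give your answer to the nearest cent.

Risk-neutral probability p = (1 + 0.07 − 0.7)/(1.3 − 0.7) = 0.3700/0.6000 = 0.6167
Terminal stock prices: S_u = 136.5, S_d = 73.5
Terminal payoffs (K − S): max(-21.5, 0) = 0, max(41.5, 0) = 41.5
Node 0 (S = 105): V_0 = 1/1.07·[0.6167·0.0000 + 0.3833·41.5000] = 14.8676

$14.87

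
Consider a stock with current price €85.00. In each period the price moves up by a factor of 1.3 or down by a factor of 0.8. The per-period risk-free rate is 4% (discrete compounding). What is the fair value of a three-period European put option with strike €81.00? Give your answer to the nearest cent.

€8.24

Risk-neutral probability p = (1 + 0.04 − 0.8)/(1.3 − 0.8) = 0.2400/0.5000 = 0.4800
Terminal stock prices: S_uuu = 186.7, S_uud = 114.9, S_udd = 70.72, S_ddd = 43.52
Terminal payoffs (K − S): max(-105.7, 0) = 0, max(-33.92, 0) = 0, max(10.28, 0) = 10.28, max(37.48, 0) = 37.48
Node uu (S = 143.7): V_uu = 1/1.04·[0.4800·0.0000 + 0.5200·0.0000] = 0.0000
Node ud (S = 88.4): V_ud = 1/1.04·[0.4800·0.0000 + 0.5200·10.2800] = 5.1400
Node dd (S = 54.4): V_dd = 1/1.04·[0.4800·10.2800 + 0.5200·37.4800] = 23.4846
Node u (S = 110.5): V_u = 1/1.04·[0.4800·0.0000 + 0.5200·5.1400] = 2.5700
Node d (S = 68): V_d = 1/1.04·[0.4800·5.1400 + 0.5200·23.4846] = 14.1146
Node 0 (S = 85): V_0 = 1/1.04·[0.4800·2.5700 + 0.5200·14.1146] = 8.2435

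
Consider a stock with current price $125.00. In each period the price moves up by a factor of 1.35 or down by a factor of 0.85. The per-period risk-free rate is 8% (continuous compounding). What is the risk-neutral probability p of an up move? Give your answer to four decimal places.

p = 0.4666

Risk-neutral probability p = (e^0.08 − 0.85)/(1.35 − 0.85) = 0.2333/0.5000 = 0.4666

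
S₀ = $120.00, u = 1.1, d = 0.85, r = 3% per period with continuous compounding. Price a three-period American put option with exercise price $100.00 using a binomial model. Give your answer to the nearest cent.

$1.44

Risk-neutral probability p = (e^0.03 − 0.85)/(1.1 − 0.85) = 0.1805/0.2500 = 0.7218
Terminal stock prices: S_uuu = 159.7, S_uud = 123.4, S_udd = 95.37, S_ddd = 73.69
Terminal payoffs (K − S): max(-59.72, 0) = 0, max(-23.42, 0) = 0, max(4.63, 0) = 4.63, max(26.31, 0) = 26.31
Node uu (S = 145.2): continuation = e^(−0.03)·[0.7218·0.0000 + 0.2782·0.0000] = 0.0000; exercise value = 0.0000 ≤ continuation, so V_uu = 0.0000
Node ud (S = 112.2): continuation = e^(−0.03)·[0.7218·0.0000 + 0.2782·4.6300] = 1.2499; exercise value = 0.0000 ≤ continuation, so V_ud = 1.2499
Node dd (S = 86.7): continuation = e^(−0.03)·[0.7218·4.6300 + 0.2782·26.3050] = 10.3446; exercise value = 13.3000 > continuation, so V_dd = 13.3000 (exercise)
Node u (S = 132): continuation = e^(−0.03)·[0.7218·0.0000 + 0.2782·1.2499] = 0.3374; exercise value = 0.0000 ≤ continuation, so V_u = 0.3374
Node d (S = 102): continuation = e^(−0.03)·[0.7218·1.2499 + 0.2782·13.3000] = 4.4660; exercise value = 0.0000 ≤ continuation, so V_d = 4.4660
Node 0 (S = 120): continuation = e^(−0.03)·[0.7218·0.3374 + 0.2782·4.4660] = 1.4420; exercise value = 0.0000 ≤ continuation, so V_0 = 1.4420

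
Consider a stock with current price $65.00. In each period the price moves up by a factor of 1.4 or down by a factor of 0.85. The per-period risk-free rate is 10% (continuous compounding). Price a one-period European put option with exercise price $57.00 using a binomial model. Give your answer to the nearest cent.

$0.85

Risk-neutral probability p = (e^0.1 − 0.85)/(1.4 − 0.85) = 0.2552/0.5500 = 0.4639
Terminal stock prices: S_u = 91, S_d = 55.25
Terminal payoffs (K − S): max(-34, 0) = 0, max(1.75, 0) = 1.75
Node 0 (S = 65): V_0 = e^(−0.1)·[0.4639·0.0000 + 0.5361·1.7500] = 0.8488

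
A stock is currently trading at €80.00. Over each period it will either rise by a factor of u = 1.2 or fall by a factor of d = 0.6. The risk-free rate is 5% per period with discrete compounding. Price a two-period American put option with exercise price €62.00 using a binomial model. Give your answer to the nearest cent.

Risk-neutral probability p = (1 + 0.05 − 0.6)/(1.2 − 0.6) = 0.4500/0.6000 = 0.7500
Terminal stock prices: S_uu = 115.2, S_ud = 57.6, S_dd = 28.8
Terminal payoffs (K − S): max(-53.2, 0) = 0, max(4.4, 0) = 4.4, max(33.2, 0) = 33.2
Node u (S = 96): continuation = 1/1.05·[0.7500·0.0000 + 0.2500·4.4000] = 1.0476; exercise value = 0.0000 ≤ continuation, so V_u = 1.0476
Node d (S = 48): continuation = 1/1.05·[0.7500·4.4000 + 0.2500·33.2000] = 11.0476; exercise value = 14.0000 > continuation, so V_d = 14.0000 (exercise)
Node 0 (S = 80): continuation = 1/1.05·[0.7500·1.0476 + 0.2500·14.0000] = 4.0816; exercise value = 0.0000 ≤ continuation, so V_0 = 4.0816

€4.08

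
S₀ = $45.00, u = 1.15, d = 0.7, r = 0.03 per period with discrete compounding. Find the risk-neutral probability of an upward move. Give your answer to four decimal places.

Risk-neutral probability p = (1 + 0.03 − 0.7)/(1.15 − 0.7) = 0.3300/0.4500 = 0.7333

p = 0.7333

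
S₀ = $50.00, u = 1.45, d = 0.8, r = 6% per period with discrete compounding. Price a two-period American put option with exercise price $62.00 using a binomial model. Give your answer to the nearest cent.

Risk-neutral probability p = (1 + 0.06 − 0.8)/(1.45 − 0.8) = 0.2600/0.6500 = 0.4000
Terminal stock prices: S_uu = 105.1, S_ud = 58, S_dd = 32
Terminal payoffs (K − S): max(-43.12, 0) = 0, max(4, 0) = 4, max(30, 0) = 30
Node u (S = 72.5): continuation = 1/1.06·[0.4000·0.0000 + 0.6000·4.0000] = 2.2642; exercise value = 0.0000 ≤ continuation, so V_u = 2.2642
Node d (S = 40): continuation = 1/1.06·[0.4000·4.0000 + 0.6000·30.0000] = 18.4906; exercise value = 22.0000 > continuation, so V_d = 22.0000 (exercise)
Node 0 (S = 50): continuation = 1/1.06·[0.4000·2.2642 + 0.6000·22.0000] = 13.3072; exercise value = 12.0000 ≤ continuation, so V_0 = 13.3072

$13.31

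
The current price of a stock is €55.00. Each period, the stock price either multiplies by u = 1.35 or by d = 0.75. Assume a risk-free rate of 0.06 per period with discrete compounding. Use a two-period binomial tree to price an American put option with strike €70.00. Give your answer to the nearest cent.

Risk-neutral probability p = (1 + 0.06 − 0.75)/(1.35 − 0.75) = 0.3100/0.6000 = 0.5167
Terminal stock prices: S_uu = 100.2, S_ud = 55.69, S_dd = 30.94
Terminal payoffs (K − S): max(-30.24, 0) = 0, max(14.31, 0) = 14.31, max(39.06, 0) = 39.06
Node u (S = 74.25): continuation = 1/1.06·[0.5167·0.0000 + 0.4833·14.3125] = 6.5261; exercise value = 0.0000 ≤ continuation, so V_u = 6.5261
Node d (S = 41.25): continuation = 1/1.06·[0.5167·14.3125 + 0.4833·39.0625] = 24.7877; exercise value = 28.7500 > continuation, so V_d = 28.7500 (exercise)
Node 0 (S = 55): continuation = 1/1.06·[0.5167·6.5261 + 0.4833·28.7500] = 16.2903; exercise value = 15.0000 ≤ continuation, so V_0 = 16.2903

€16.29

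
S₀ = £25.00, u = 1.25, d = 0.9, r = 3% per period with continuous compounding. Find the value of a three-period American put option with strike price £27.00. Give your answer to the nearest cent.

£2.97

Risk-neutral probability p = (e^0.03 − 0.9)/(1.25 − 0.9) = 0.1305/0.3500 = 0.3727
Terminal stock prices: S_uuu = 48.83, S_uud = 35.16, S_udd = 25.31, S_ddd = 18.23
Terminal payoffs (K − S): max(-21.83, 0) = 0, max(-8.156, 0) = 0, max(1.688, 0) = 1.688, max(8.775, 0) = 8.775
Node uu (S = 39.06): continuation = e^(−0.03)·[0.3727·0.0000 + 0.6273·0.0000] = 0.0000; exercise value = 0.0000 ≤ continuation, so V_uu = 0.0000
Node ud (S = 28.12): continuation = e^(−0.03)·[0.3727·0.0000 + 0.6273·1.6875] = 1.0272; exercise value = 0.0000 ≤ continuation, so V_ud = 1.0272
Node dd (S = 20.25): continuation = e^(−0.03)·[0.3727·1.6875 + 0.6273·8.7750] = 5.9520; exercise value = 6.7500 > continuation, so V_dd = 6.7500 (exercise)
Node u (S = 31.25): continuation = e^(−0.03)·[0.3727·0.0000 + 0.6273·1.0272] = 0.6253; exercise value = 0.0000 ≤ continuation, so V_u = 0.6253
Node d (S = 22.5): continuation = e^(−0.03)·[0.3727·1.0272 + 0.6273·6.7500] = 4.4805; exercise value = 4.5000 > continuation, so V_d = 4.5000 (exercise)
Node 0 (S = 25): continuation = e^(−0.03)·[0.3727·0.6253 + 0.6273·4.5000] = 2.9655; exercise value = 2.0000 ≤ continuation, so V_0 = 2.9655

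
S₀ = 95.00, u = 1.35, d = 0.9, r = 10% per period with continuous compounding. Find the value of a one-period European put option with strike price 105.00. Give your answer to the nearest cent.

Risk-neutral probability p = (e^0.1 − 0.9)/(1.35 − 0.9) = 0.2052/0.4500 = 0.4559
Terminal stock prices: S_u = 128.2, S_d = 85.5
Terminal payoffs (K − S): max(-23.25, 0) = 0, max(19.5, 0) = 19.5
Node 0 (S = 95): V_0 = e^(−0.1)·[0.4559·0.0000 + 0.5441·19.5000] = 9.5997

9.60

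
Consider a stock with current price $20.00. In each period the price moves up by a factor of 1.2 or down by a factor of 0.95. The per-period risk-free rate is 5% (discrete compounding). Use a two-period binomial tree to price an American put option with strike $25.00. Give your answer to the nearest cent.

$5.00

Risk-neutral probability p = (1 + 0.05 − 0.95)/(1.2 − 0.95) = 0.1000/0.2500 = 0.4000
Terminal stock prices: S_uu = 28.8, S_ud = 22.8, S_dd = 18.05
Terminal payoffs (K − S): max(-3.8, 0) = 0, max(2.2, 0) = 2.2, max(6.95, 0) = 6.95
Node u (S = 24): continuation = 1/1.05·[0.4000·0.0000 + 0.6000·2.2000] = 1.2571; exercise value = 1.0000 ≤ continuation, so V_u = 1.2571
Node d (S = 19): continuation = 1/1.05·[0.4000·2.2000 + 0.6000·6.9500] = 4.8095; exercise value = 6.0000 > continuation, so V_d = 6.0000 (exercise)
Node 0 (S = 20): continuation = 1/1.05·[0.4000·1.2571 + 0.6000·6.0000] = 3.9075; exercise value = 5.0000 > continuation, so V_0 = 5.0000 (exercise)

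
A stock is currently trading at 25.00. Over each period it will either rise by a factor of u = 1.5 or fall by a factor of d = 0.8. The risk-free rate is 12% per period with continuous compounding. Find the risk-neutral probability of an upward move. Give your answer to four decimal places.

Risk-neutral probability p = (e^0.12 − 0.8)/(1.5 − 0.8) = 0.3275/0.7000 = 0.4679

p = 0.4679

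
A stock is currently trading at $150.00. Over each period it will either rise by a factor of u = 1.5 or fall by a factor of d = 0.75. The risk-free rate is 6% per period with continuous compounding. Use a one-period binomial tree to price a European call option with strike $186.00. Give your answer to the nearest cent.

Risk-neutral probability p = (e^0.06 − 0.75)/(1.5 − 0.75) = 0.3118/0.7500 = 0.4158
Terminal stock prices: S_u = 225, S_d = 112.5
Terminal payoffs (S − K): max(39, 0) = 39, max(-73.5, 0) = 0
Node 0 (S = 150): V_0 = e^(−0.06)·[0.4158·39.0000 + 0.5842·0.0000] = 15.2712

$15.27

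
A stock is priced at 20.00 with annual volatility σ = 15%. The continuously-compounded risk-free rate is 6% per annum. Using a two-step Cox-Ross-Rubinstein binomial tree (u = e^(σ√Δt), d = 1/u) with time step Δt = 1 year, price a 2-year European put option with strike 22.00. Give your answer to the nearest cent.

1.49

CRR parameters: u = e^(σ√Δt) = e^(0.15·√1) = 1.1618, d = 1/u = 0.8607
Per-period rate: rΔt = 0.06·1 = 0.06, so R = e^0.06 = 1.0618
Risk-neutral probability p = (e^0.06 − 0.8607)/(1.1618 − 0.8607) = 0.2011/0.3011 = 0.6679
Terminal stock prices: S_uu = 27, S_ud = 20, S_dd = 14.82
Terminal payoffs (K − S): max(-4.997, 0) = 0, max(2, 0) = 2, max(7.184, 0) = 7.184
Node u (S = 23.24): V_u = e^(−0.06)·[0.6679·0.0000 + 0.3321·2.0000] = 0.6255
Node d (S = 17.21): V_d = e^(−0.06)·[0.6679·2.0000 + 0.3321·7.1836] = 3.5047
Node 0 (S = 20): V_0 = e^(−0.06)·[0.6679·0.6255 + 0.3321·3.5047] = 1.4895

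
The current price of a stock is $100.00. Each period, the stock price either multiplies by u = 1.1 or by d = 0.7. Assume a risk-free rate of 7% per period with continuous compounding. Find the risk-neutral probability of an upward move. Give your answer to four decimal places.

p = 0.9313

Risk-neutral probability p = (e^0.07 − 0.7)/(1.1 − 0.7) = 0.3725/0.4000 = 0.9313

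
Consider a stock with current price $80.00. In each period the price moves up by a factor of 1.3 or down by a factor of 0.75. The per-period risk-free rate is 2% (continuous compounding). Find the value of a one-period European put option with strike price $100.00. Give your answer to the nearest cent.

Risk-neutral probability p = (e^0.02 − 0.75)/(1.3 − 0.75) = 0.2702/0.5500 = 0.4913
Terminal stock prices: S_u = 104, S_d = 60
Terminal payoffs (K − S): max(-4, 0) = 0, max(40, 0) = 40
Node 0 (S = 80): V_0 = e^(−0.02)·[0.4913·0.0000 + 0.5087·40.0000] = 19.9461

$19.95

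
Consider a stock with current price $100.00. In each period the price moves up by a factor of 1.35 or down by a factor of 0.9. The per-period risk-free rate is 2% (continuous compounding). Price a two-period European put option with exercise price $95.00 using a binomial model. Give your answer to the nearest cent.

$7.22

Risk-neutral probability p = (e^0.02 − 0.9)/(1.35 − 0.9) = 0.1202/0.4500 = 0.2671
Terminal stock prices: S_uu = 182.3, S_ud = 121.5, S_dd = 81
Terminal payoffs (K − S): max(-87.25, 0) = 0, max(-26.5, 0) = 0, max(14, 0) = 14
Node u (S = 135): V_u = e^(−0.02)·[0.2671·0.0000 + 0.7329·0.0000] = 0.0000
Node d (S = 90): V_d = e^(−0.02)·[0.2671·0.0000 + 0.7329·14.0000] = 10.0572
Node 0 (S = 100): V_0 = e^(−0.02)·[0.2671·0.0000 + 0.7329·10.0572] = 7.2249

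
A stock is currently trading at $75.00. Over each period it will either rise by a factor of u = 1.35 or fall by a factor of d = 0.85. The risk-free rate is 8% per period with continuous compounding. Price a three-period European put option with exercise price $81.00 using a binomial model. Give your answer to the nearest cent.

Risk-neutral probability p = (e^0.08 − 0.85)/(1.35 − 0.85) = 0.2333/0.5000 = 0.4666
Terminal stock prices: S_uuu = 184.5, S_uud = 116.2, S_udd = 73.15, S_ddd = 46.06
Terminal payoffs (K − S): max(-103.5, 0) = 0, max(-35.18, 0) = 0, max(7.847, 0) = 7.847, max(34.94, 0) = 34.94
Node uu (S = 136.7): V_uu = e^(−0.08)·[0.4666·0.0000 + 0.5334·0.0000] = 0.0000
Node ud (S = 86.06): V_ud = e^(−0.08)·[0.4666·0.0000 + 0.5334·7.8469] = 3.8639
Node dd (S = 54.19): V_dd = e^(−0.08)·[0.4666·7.8469 + 0.5334·34.9406] = 20.5849
Node u (S = 101.2): V_u = e^(−0.08)·[0.4666·0.0000 + 0.5334·3.8639] = 1.9026
Node d (S = 63.75): V_d = e^(−0.08)·[0.4666·3.8639 + 0.5334·20.5849] = 11.8005
Node 0 (S = 75): V_0 = e^(−0.08)·[0.4666·1.9026 + 0.5334·11.8005] = 6.6302

$6.63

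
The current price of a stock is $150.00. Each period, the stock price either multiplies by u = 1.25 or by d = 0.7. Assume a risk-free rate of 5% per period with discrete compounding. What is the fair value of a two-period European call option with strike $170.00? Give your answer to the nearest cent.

$23.65

Risk-neutral probability p = (1 + 0.05 − 0.7)/(1.25 − 0.7) = 0.3500/0.5500 = 0.6364
Terminal stock prices: S_uu = 234.4, S_ud = 131.2, S_dd = 73.5
Terminal payoffs (S − K): max(64.38, 0) = 64.38, max(-38.75, 0) = 0, max(-96.5, 0) = 0
Node u (S = 187.5): V_u = 1/1.05·[0.6364·64.3750 + 0.3636·0.0000] = 39.0152
Node d (S = 105): V_d = 1/1.05·[0.6364·0.0000 + 0.3636·0.0000] = 0.0000
Node 0 (S = 150): V_0 = 1/1.05·[0.6364·39.0152 + 0.3636·0.0000] = 23.6455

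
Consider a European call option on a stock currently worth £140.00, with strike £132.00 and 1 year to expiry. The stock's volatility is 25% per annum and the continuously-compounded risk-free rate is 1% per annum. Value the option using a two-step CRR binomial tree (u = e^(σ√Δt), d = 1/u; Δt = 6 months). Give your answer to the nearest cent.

CRR parameters: u = e^(σ√Δt) = e^(0.25·√0.5) = 1.1934, d = 1/u = 0.8380
Per-period rate: rΔt = 0.01·0.5 = 0.005, so R = e^0.005 = 1.0050
Risk-neutral probability p = (e^0.005 − 0.8380)/(1.1934 − 0.8380) = 0.1670/0.3554 = 0.4700
Terminal stock prices: S_uu = 199.4, S_ud = 140, S_dd = 98.31
Terminal payoffs (S − K): max(67.38, 0) = 67.38, max(8, 0) = 8, max(-33.69, 0) = 0
Node u (S = 167.1): V_u = e^(−0.005)·[0.4700·67.3767 + 0.5300·8.0000] = 35.7294
Node d (S = 117.3): V_d = e^(−0.005)·[0.4700·8.0000 + 0.5300·0.0000] = 3.7414
Node 0 (S = 140): V_0 = e^(−0.005)·[0.4700·35.7294 + 0.5300·3.7414] = 18.6829

£18.68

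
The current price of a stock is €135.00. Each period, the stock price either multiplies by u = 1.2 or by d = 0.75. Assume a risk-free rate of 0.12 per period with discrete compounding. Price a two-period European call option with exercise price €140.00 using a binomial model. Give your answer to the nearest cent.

€29.32

Risk-neutral probability p = (1 + 0.12 − 0.75)/(1.2 − 0.75) = 0.3700/0.4500 = 0.8222
Terminal stock prices: S_uu = 194.4, S_ud = 121.5, S_dd = 75.94
Terminal payoffs (S − K): max(54.4, 0) = 54.4, max(-18.5, 0) = 0, max(-64.06, 0) = 0
Node u (S = 162): V_u = 1/1.12·[0.8222·54.4000 + 0.1778·0.0000] = 39.9365
Node d (S = 101.2): V_d = 1/1.12·[0.8222·0.0000 + 0.1778·0.0000] = 0.0000
Node 0 (S = 135): V_0 = 1/1.12·[0.8222·39.9365 + 0.1778·0.0000] = 29.3185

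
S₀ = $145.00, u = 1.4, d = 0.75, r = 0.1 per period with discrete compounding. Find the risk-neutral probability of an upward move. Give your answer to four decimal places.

p = 0.5385

Risk-neutral probability p = (1 + 0.1 − 0.75)/(1.4 − 0.75) = 0.3500/0.6500 = 0.5385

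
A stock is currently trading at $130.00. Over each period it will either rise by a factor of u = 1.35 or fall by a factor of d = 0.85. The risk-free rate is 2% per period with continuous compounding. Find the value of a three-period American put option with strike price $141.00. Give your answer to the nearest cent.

$23.64

Risk-neutral probability p = (e^0.02 − 0.85)/(1.35 − 0.85) = 0.1702/0.5000 = 0.3404
Terminal stock prices: S_uuu = 319.8, S_uud = 201.4, S_udd = 126.8, S_ddd = 79.84
Terminal payoffs (K − S): max(-178.8, 0) = 0, max(-60.39, 0) = 0, max(14.2, 0) = 14.2, max(61.16, 0) = 61.16
Node uu (S = 236.9): continuation = e^(−0.02)·[0.3404·0.0000 + 0.6596·0.0000] = 0.0000; exercise value = 0.0000 ≤ continuation, so V_uu = 0.0000
Node ud (S = 149.2): continuation = e^(−0.02)·[0.3404·0.0000 + 0.6596·14.2013] = 9.1816; exercise value = 0.0000 ≤ continuation, so V_ud = 9.1816
Node dd (S = 93.92): continuation = e^(−0.02)·[0.3404·14.2013 + 0.6596·61.1638] = 44.2830; exercise value = 47.0750 > continuation, so V_dd = 47.0750 (exercise)
Node u (S = 175.5): continuation = e^(−0.02)·[0.3404·0.0000 + 0.6596·9.1816] = 5.9363; exercise value = 0.0000 ≤ continuation, so V_u = 5.9363
Node d (S = 110.5): continuation = e^(−0.02)·[0.3404·9.1816 + 0.6596·47.0750] = 33.4993; exercise value = 30.5000 ≤ continuation, so V_d = 33.4993
Node 0 (S = 130): continuation = e^(−0.02)·[0.3404·5.9363 + 0.6596·33.4993] = 23.6392; exercise value = 11.0000 ≤ continuation, so V_0 = 23.6392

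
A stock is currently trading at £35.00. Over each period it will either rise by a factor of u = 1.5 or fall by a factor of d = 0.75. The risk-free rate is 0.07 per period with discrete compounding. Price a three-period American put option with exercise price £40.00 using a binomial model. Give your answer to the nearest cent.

£8.57

Risk-neutral probability p = (1 + 0.07 − 0.75)/(1.5 − 0.75) = 0.3200/0.7500 = 0.4267
Terminal stock prices: S_uuu = 118.1, S_uud = 59.06, S_udd = 29.53, S_ddd = 14.77
Terminal payoffs (K − S): max(-78.12, 0) = 0, max(-19.06, 0) = 0, max(10.47, 0) = 10.47, max(25.23, 0) = 25.23
Node uu (S = 78.75): continuation = 1/1.07·[0.4267·0.0000 + 0.5733·0.0000] = 0.0000; exercise value = 0.0000 ≤ continuation, so V_uu = 0.0000
Node ud (S = 39.38): continuation = 1/1.07·[0.4267·0.0000 + 0.5733·10.4688] = 5.6094; exercise value = 0.6250 ≤ continuation, so V_ud = 5.6094
Node dd (S = 19.69): continuation = 1/1.07·[0.4267·10.4688 + 0.5733·25.2344] = 17.6957; exercise value = 20.3125 > continuation, so V_dd = 20.3125 (exercise)
Node u (S = 52.5): continuation = 1/1.07·[0.4267·0.0000 + 0.5733·5.6094] = 3.0057; exercise value = 0.0000 ≤ continuation, so V_u = 3.0057
Node d (S = 26.25): continuation = 1/1.07·[0.4267·5.6094 + 0.5733·20.3125] = 13.1207; exercise value = 13.7500 > continuation, so V_d = 13.7500 (exercise)
Node 0 (S = 35): continuation = 1/1.07·[0.4267·3.0057 + 0.5733·13.7500] = 8.5661; exercise value = 5.0000 ≤ continuation, so V_0 = 8.5661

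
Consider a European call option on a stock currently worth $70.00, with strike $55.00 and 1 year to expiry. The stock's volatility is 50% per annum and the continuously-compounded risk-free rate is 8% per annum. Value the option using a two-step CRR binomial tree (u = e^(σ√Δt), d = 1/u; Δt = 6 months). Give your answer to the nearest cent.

$24.56

CRR parameters: u = e^(σ√Δt) = e^(0.5·√0.5) = 1.4241, d = 1/u = 0.7022
Per-period rate: rΔt = 0.08·0.5 = 0.04, so R = e^0.04 = 1.0408
Risk-neutral probability p = (e^0.04 − 0.7022)/(1.4241 − 0.7022) = 0.3386/0.7219 = 0.4691
Terminal stock prices: S_uu = 142, S_ud = 70, S_dd = 34.51
Terminal payoffs (S − K): max(86.97, 0) = 86.97, max(15, 0) = 15, max(-20.49, 0) = 0
Node u (S = 99.69): V_u = e^(−0.04)·[0.4691·86.9680 + 0.5309·15.0000] = 46.8449
Node d (S = 49.15): V_d = e^(−0.04)·[0.4691·15.0000 + 0.5309·0.0000] = 6.7599
Node 0 (S = 70): V_0 = e^(−0.04)·[0.4691·46.8449 + 0.5309·6.7599] = 24.5595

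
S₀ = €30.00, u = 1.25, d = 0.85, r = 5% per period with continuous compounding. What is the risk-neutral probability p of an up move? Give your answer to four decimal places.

Risk-neutral probability p = (e^0.05 − 0.85)/(1.25 − 0.85) = 0.2013/0.4000 = 0.5032

p = 0.5032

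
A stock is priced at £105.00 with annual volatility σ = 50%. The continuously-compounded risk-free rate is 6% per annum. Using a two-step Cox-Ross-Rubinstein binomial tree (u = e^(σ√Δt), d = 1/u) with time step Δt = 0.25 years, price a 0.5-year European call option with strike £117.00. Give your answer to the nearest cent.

CRR parameters: u = e^(σ√Δt) = e^(0.5·√0.25) = 1.2840, d = 1/u = 0.7788
Per-period rate: rΔt = 0.06·0.25 = 0.015, so R = e^0.015 = 1.0151
Risk-neutral probability p = (e^0.015 − 0.7788)/(1.2840 − 0.7788) = 0.2363/0.5052 = 0.4677
Terminal stock prices: S_uu = 173.1, S_ud = 105, S_dd = 63.69
Terminal payoffs (S − K): max(56.12, 0) = 56.12, max(-12, 0) = 0, max(-53.31, 0) = 0
Node u (S = 134.8): V_u = e^(−0.015)·[0.4677·56.1157 + 0.5323·0.0000] = 25.8566
Node d (S = 81.77): V_d = e^(−0.015)·[0.4677·0.0000 + 0.5323·0.0000] = 0.0000
Node 0 (S = 105): V_0 = e^(−0.015)·[0.4677·25.8566 + 0.5323·0.0000] = 11.9140

£11.91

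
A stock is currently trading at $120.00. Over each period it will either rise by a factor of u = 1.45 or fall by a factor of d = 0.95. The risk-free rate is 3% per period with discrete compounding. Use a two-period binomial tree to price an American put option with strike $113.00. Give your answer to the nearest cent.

$3.13

Risk-neutral probability p = (1 + 0.03 − 0.95)/(1.45 − 0.95) = 0.0800/0.5000 = 0.1600
Terminal stock prices: S_uu = 252.3, S_ud = 165.3, S_dd = 108.3
Terminal payoffs (K − S): max(-139.3, 0) = 0, max(-52.3, 0) = 0, max(4.7, 0) = 4.7
Node u (S = 174): continuation = 1/1.03·[0.1600·0.0000 + 0.8400·0.0000] = 0.0000; exercise value = 0.0000 ≤ continuation, so V_u = 0.0000
Node d (S = 114): continuation = 1/1.03·[0.1600·0.0000 + 0.8400·4.7000] = 3.8330; exercise value = 0.0000 ≤ continuation, so V_d = 3.8330
Node 0 (S = 120): continuation = 1/1.03·[0.1600·0.0000 + 0.8400·3.8330] = 3.1259; exercise value = 0.0000 ≤ continuation, so V_0 = 3.1259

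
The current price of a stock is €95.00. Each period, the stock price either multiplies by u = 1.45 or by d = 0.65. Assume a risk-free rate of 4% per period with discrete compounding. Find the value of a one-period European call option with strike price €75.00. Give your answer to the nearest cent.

Risk-neutral probability p = (1 + 0.04 − 0.65)/(1.45 − 0.65) = 0.3900/0.8000 = 0.4875
Terminal stock prices: S_u = 137.8, S_d = 61.75
Terminal payoffs (S − K): max(62.75, 0) = 62.75, max(-13.25, 0) = 0
Node 0 (S = 95): V_0 = 1/1.04·[0.4875·62.7500 + 0.5125·0.0000] = 29.4141

€29.41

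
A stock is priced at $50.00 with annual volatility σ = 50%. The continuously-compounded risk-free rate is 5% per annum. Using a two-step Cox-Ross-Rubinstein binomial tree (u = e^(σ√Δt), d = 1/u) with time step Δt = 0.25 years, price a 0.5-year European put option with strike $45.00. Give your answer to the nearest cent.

$4.13

CRR parameters: u = e^(σ√Δt) = e^(0.5·√0.25) = 1.2840, d = 1/u = 0.7788
Per-period rate: rΔt = 0.05·0.25 = 0.0125, so R = e^0.0125 = 1.0126
Risk-neutral probability p = (e^0.0125 − 0.7788)/(1.2840 − 0.7788) = 0.2338/0.5052 = 0.4627
Terminal stock prices: S_uu = 82.44, S_ud = 50, S_dd = 30.33
Terminal payoffs (K − S): max(-37.44, 0) = 0, max(-5, 0) = 0, max(14.67, 0) = 14.67
Node u (S = 64.2): V_u = e^(−0.0125)·[0.4627·0.0000 + 0.5373·0.0000] = 0.0000
Node d (S = 38.94): V_d = e^(−0.0125)·[0.4627·0.0000 + 0.5373·14.6735] = 7.7858
Node 0 (S = 50): V_0 = e^(−0.0125)·[0.4627·0.0000 + 0.5373·7.7858] = 4.1312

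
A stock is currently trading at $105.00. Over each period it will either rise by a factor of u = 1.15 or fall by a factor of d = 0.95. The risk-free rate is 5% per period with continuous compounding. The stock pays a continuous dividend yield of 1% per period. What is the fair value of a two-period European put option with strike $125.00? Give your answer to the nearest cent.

Per-period risk-free factor R = e^0.05 = 1.0513; dividend-adjusted growth = e^(0.05−0.01) = 1.0408.
Risk-neutral probability p = (1.0408 − 0.95)/(1.15 − 0.95) = 0.0908/0.2000 = 0.4541
Terminal stock prices: S_uu = 138.9, S_ud = 114.7, S_dd = 94.76
Terminal payoffs (K − S): max(-13.86, 0) = 0, max(10.29, 0) = 10.29, max(30.24, 0) = 30.24
Node u (S = 120.7): V_u = e^(−0.05)·[0.4541·0.0000 + 0.5459·10.2875] = 5.3425
Node d (S = 99.75): V_d = e^(−0.05)·[0.4541·10.2875 + 0.5459·30.2375] = 20.1462
Node 0 (S = 105): V_0 = e^(−0.05)·[0.4541·5.3425 + 0.5459·20.1462] = 12.7698

$12.77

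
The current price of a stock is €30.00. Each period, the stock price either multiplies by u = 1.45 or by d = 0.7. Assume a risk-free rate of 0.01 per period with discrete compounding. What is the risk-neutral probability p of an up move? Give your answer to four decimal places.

Risk-neutral probability p = (1 + 0.01 − 0.7)/(1.45 − 0.7) = 0.3100/0.7500 = 0.4133

p = 0.4133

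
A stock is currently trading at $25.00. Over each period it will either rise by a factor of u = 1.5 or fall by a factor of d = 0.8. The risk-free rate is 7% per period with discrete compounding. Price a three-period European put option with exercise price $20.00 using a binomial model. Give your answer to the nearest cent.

$1.36

Risk-neutral probability p = (1 + 0.07 − 0.8)/(1.5 − 0.8) = 0.2700/0.7000 = 0.3857
Terminal stock prices: S_uuu = 84.38, S_uud = 45, S_udd = 24, S_ddd = 12.8
Terminal payoffs (K − S): max(-64.38, 0) = 0, max(-25, 0) = 0, max(-4, 0) = 0, max(7.2, 0) = 7.2
Node uu (S = 56.25): V_uu = 1/1.07·[0.3857·0.0000 + 0.6143·0.0000] = 0.0000
Node ud (S = 30): V_ud = 1/1.07·[0.3857·0.0000 + 0.6143·0.0000] = 0.0000
Node dd (S = 16): V_dd = 1/1.07·[0.3857·0.0000 + 0.6143·7.2000] = 4.1335
Node u (S = 37.5): V_u = 1/1.07·[0.3857·0.0000 + 0.6143·0.0000] = 0.0000
Node d (S = 20): V_d = 1/1.07·[0.3857·0.0000 + 0.6143·4.1335] = 2.3730
Node 0 (S = 25): V_0 = 1/1.07·[0.3857·0.0000 + 0.6143·2.3730] = 1.3624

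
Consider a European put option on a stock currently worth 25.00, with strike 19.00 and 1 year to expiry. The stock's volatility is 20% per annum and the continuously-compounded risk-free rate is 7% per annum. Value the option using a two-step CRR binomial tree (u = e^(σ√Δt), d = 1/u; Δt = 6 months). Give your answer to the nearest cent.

0.02

CRR parameters: u = e^(σ√Δt) = e^(0.2·√0.5) = 1.1519, d = 1/u = 0.8681
Per-period rate: rΔt = 0.07·0.5 = 0.035, so R = e^0.035 = 1.0356
Risk-neutral probability p = (e^0.035 − 0.8681)/(1.1519 − 0.8681) = 0.1675/0.2838 = 0.5902
Terminal stock prices: S_uu = 33.17, S_ud = 25, S_dd = 18.84
Terminal payoffs (K − S): max(-14.17, 0) = 0, max(-6, 0) = 0, max(0.159, 0) = 0.159
Node u (S = 28.8): V_u = e^(−0.035)·[0.5902·0.0000 + 0.4098·0.0000] = 0.0000
Node d (S = 21.7): V_d = e^(−0.035)·[0.5902·0.0000 + 0.4098·0.1590] = 0.0629
Node 0 (S = 25): V_0 = e^(−0.035)·[0.5902·0.0000 + 0.4098·0.0629] = 0.0249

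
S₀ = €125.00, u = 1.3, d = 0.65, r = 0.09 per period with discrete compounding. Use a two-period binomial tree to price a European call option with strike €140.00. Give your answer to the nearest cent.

Risk-neutral probability p = (1 + 0.09 − 0.65)/(1.3 − 0.65) = 0.4400/0.6500 = 0.6769
Terminal stock prices: S_uu = 211.3, S_ud = 105.6, S_dd = 52.81
Terminal payoffs (S − K): max(71.25, 0) = 71.25, max(-34.38, 0) = 0, max(-87.19, 0) = 0
Node u (S = 162.5): V_u = 1/1.09·[0.6769·71.2500 + 0.3231·0.0000] = 44.2484
Node d (S = 81.25): V_d = 1/1.09·[0.6769·0.0000 + 0.3231·0.0000] = 0.0000
Node 0 (S = 125): V_0 = 1/1.09·[0.6769·44.2484 + 0.3231·0.0000] = 27.4796

€27.48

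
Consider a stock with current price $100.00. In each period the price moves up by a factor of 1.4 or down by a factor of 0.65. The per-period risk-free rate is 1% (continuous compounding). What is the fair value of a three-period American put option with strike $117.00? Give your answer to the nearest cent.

Risk-neutral probability p = (e^0.01 − 0.65)/(1.4 − 0.65) = 0.3601/0.7500 = 0.4801
Terminal stock prices: S_uuu = 274.4, S_uud = 127.4, S_udd = 59.15, S_ddd = 27.46
Terminal payoffs (K − S): max(-157.4, 0) = 0, max(-10.4, 0) = 0, max(57.85, 0) = 57.85, max(89.54, 0) = 89.54
Node uu (S = 196): continuation = e^(−0.01)·[0.4801·0.0000 + 0.5199·0.0000] = 0.0000; exercise value = 0.0000 ≤ continuation, so V_uu = 0.0000
Node ud (S = 91): continuation = e^(−0.01)·[0.4801·0.0000 + 0.5199·57.8500] = 29.7788; exercise value = 26.0000 ≤ continuation, so V_ud = 29.7788
Node dd (S = 42.25): continuation = e^(−0.01)·[0.4801·57.8500 + 0.5199·89.5375] = 73.5858; exercise value = 74.7500 > continuation, so V_dd = 74.7500 (exercise)
Node u (S = 140): continuation = e^(−0.01)·[0.4801·0.0000 + 0.5199·29.7788] = 15.3290; exercise value = 0.0000 ≤ continuation, so V_u = 15.3290
Node d (S = 65): continuation = e^(−0.01)·[0.4801·29.7788 + 0.5199·74.7500] = 52.6319; exercise value = 52.0000 ≤ continuation, so V_d = 52.6319
Node 0 (S = 100): continuation = e^(−0.01)·[0.4801·15.3290 + 0.5199·52.6319] = 34.3785; exercise value = 17.0000 ≤ continuation, so V_0 = 34.3785

$34.38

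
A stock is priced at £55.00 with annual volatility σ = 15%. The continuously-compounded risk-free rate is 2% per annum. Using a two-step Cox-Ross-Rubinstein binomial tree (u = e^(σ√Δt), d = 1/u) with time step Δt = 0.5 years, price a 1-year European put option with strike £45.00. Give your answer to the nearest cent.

£0.12

CRR parameters: u = e^(σ√Δt) = e^(0.15·√0.5) = 1.1119, d = 1/u = 0.8994
Per-period rate: rΔt = 0.02·0.5 = 0.01, so R = e^0.01 = 1.0101
Risk-neutral probability p = (e^0.01 − 0.8994)/(1.1119 − 0.8994) = 0.1107/0.2125 = 0.5208
Terminal stock prices: S_uu = 68, S_ud = 55, S_dd = 44.49
Terminal payoffs (K − S): max(-23, 0) = 0, max(-10, 0) = 0, max(0.5128, 0) = 0.5128
Node u (S = 61.15): V_u = e^(−0.01)·[0.5208·0.0000 + 0.4792·0.0000] = 0.0000
Node d (S = 49.47): V_d = e^(−0.01)·[0.5208·0.0000 + 0.4792·0.5128] = 0.2433
Node 0 (S = 55): V_0 = e^(−0.01)·[0.5208·0.0000 + 0.4792·0.2433] = 0.1154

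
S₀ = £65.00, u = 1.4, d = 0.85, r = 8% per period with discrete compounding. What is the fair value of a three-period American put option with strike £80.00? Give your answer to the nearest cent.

Risk-neutral probability p = (1 + 0.08 − 0.85)/(1.4 − 0.85) = 0.2300/0.5500 = 0.4182
Terminal stock prices: S_uuu = 178.4, S_uud = 108.3, S_udd = 65.75, S_ddd = 39.92
Terminal payoffs (K − S): max(-98.36, 0) = 0, max(-28.29, 0) = 0, max(14.25, 0) = 14.25, max(40.08, 0) = 40.08
Node uu (S = 127.4): continuation = 1/1.08·[0.4182·0.0000 + 0.5818·0.0000] = 0.0000; exercise value = 0.0000 ≤ continuation, so V_uu = 0.0000
Node ud (S = 77.35): continuation = 1/1.08·[0.4182·0.0000 + 0.5818·14.2525] = 7.6781; exercise value = 2.6500 ≤ continuation, so V_ud = 7.6781
Node dd (S = 46.96): continuation = 1/1.08·[0.4182·14.2525 + 0.5818·40.0819] = 27.1116; exercise value = 33.0375 > continuation, so V_dd = 33.0375 (exercise)
Node u (S = 91): continuation = 1/1.08·[0.4182·0.0000 + 0.5818·7.6781] = 4.1364; exercise value = 0.0000 ≤ continuation, so V_u = 4.1364
Node d (S = 55.25): continuation = 1/1.08·[0.4182·7.6781 + 0.5818·33.0375] = 20.7710; exercise value = 24.7500 > continuation, so V_d = 24.7500 (exercise)
Node 0 (S = 65): continuation = 1/1.08·[0.4182·4.1364 + 0.5818·24.7500] = 14.9350; exercise value = 15.0000 > continuation, so V_0 = 15.0000 (exercise)

£15.00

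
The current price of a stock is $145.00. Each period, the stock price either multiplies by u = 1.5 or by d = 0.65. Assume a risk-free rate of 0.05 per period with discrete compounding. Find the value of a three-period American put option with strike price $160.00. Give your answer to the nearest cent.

$40.91

Risk-neutral probability p = (1 + 0.05 − 0.65)/(1.5 − 0.65) = 0.4000/0.8500 = 0.4706
Terminal stock prices: S_uuu = 489.4, S_uud = 212.1, S_udd = 91.89, S_ddd = 39.82
Terminal payoffs (K − S): max(-329.4, 0) = 0, max(-52.06, 0) = 0, max(68.11, 0) = 68.11, max(120.2, 0) = 120.2
Node uu (S = 326.2): continuation = 1/1.05·[0.4706·0.0000 + 0.5294·0.0000] = 0.0000; exercise value = 0.0000 ≤ continuation, so V_uu = 0.0000
Node ud (S = 141.4): continuation = 1/1.05·[0.4706·0.0000 + 0.5294·68.1062] = 34.3393; exercise value = 18.6250 ≤ continuation, so V_ud = 34.3393
Node dd (S = 61.26): continuation = 1/1.05·[0.4706·68.1062 + 0.5294·120.1794] = 91.1185; exercise value = 98.7375 > continuation, so V_dd = 98.7375 (exercise)
Node u (S = 217.5): continuation = 1/1.05·[0.4706·0.0000 + 0.5294·34.3393] = 17.3139; exercise value = 0.0000 ≤ continuation, so V_u = 17.3139
Node d (S = 94.25): continuation = 1/1.05·[0.4706·34.3393 + 0.5294·98.7375] = 65.1738; exercise value = 65.7500 > continuation, so V_d = 65.7500 (exercise)
Node 0 (S = 145): continuation = 1/1.05·[0.4706·17.3139 + 0.5294·65.7500] = 40.9110; exercise value = 15.0000 ≤ continuation, so V_0 = 40.9110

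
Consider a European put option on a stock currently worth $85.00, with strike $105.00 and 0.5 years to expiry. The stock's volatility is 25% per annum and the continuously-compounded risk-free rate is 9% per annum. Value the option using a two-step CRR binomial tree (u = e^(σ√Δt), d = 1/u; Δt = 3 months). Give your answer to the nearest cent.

CRR parameters: u = e^(σ√Δt) = e^(0.25·√0.25) = 1.1331, d = 1/u = 0.8825
Per-period rate: rΔt = 0.09·0.25 = 0.0225, so R = e^0.0225 = 1.0228
Risk-neutral probability p = (e^0.0225 − 0.8825)/(1.1331 − 0.8825) = 0.1403/0.2507 = 0.5596
Terminal stock prices: S_uu = 109.1, S_ud = 85, S_dd = 66.2
Terminal payoffs (K − S): max(-4.142, 0) = 0, max(20, 0) = 20, max(38.8, 0) = 38.8
Node u (S = 96.32): V_u = e^(−0.0225)·[0.5596·0.0000 + 0.4404·20.0000] = 8.6125
Node d (S = 75.01): V_d = e^(−0.0225)·[0.5596·20.0000 + 0.4404·38.8019] = 27.6516
Node 0 (S = 85): V_0 = e^(−0.0225)·[0.5596·8.6125 + 0.4404·27.6516] = 16.6197

$16.62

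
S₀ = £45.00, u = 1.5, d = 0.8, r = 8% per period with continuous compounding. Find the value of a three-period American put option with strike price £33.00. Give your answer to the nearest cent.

Risk-neutral probability p = (e^0.08 − 0.8)/(1.5 − 0.8) = 0.2833/0.7000 = 0.4047
Terminal stock prices: S_uuu = 151.9, S_uud = 81, S_udd = 43.2, S_ddd = 23.04
Terminal payoffs (K − S): max(-118.9, 0) = 0, max(-48, 0) = 0, max(-10.2, 0) = 0, max(9.96, 0) = 9.96
Node uu (S = 101.2): continuation = e^(−0.08)·[0.4047·0.0000 + 0.5953·0.0000] = 0.0000; exercise value = 0.0000 ≤ continuation, so V_uu = 0.0000
Node ud (S = 54): continuation = e^(−0.08)·[0.4047·0.0000 + 0.5953·0.0000] = 0.0000; exercise value = 0.0000 ≤ continuation, so V_ud = 0.0000
Node dd (S = 28.8): continuation = e^(−0.08)·[0.4047·0.0000 + 0.5953·9.9600] = 5.4734; exercise value = 4.2000 ≤ continuation, so V_dd = 5.4734
Node u (S = 67.5): continuation = e^(−0.08)·[0.4047·0.0000 + 0.5953·0.0000] = 0.0000; exercise value = 0.0000 ≤ continuation, so V_u = 0.0000
Node d (S = 36): continuation = e^(−0.08)·[0.4047·0.0000 + 0.5953·5.4734] = 3.0078; exercise value = 0.0000 ≤ continuation, so V_d = 3.0078
Node 0 (S = 45): continuation = e^(−0.08)·[0.4047·0.0000 + 0.5953·3.0078] = 1.6529; exercise value = 0.0000 ≤ continuation, so V_0 = 1.6529

£1.65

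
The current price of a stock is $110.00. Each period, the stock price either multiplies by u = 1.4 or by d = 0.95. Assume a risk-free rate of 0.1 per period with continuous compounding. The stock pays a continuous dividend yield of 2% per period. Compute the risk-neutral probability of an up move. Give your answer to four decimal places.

p = 0.2962

Per-period risk-free factor R = e^0.1 = 1.1052; dividend-adjusted growth = e^(0.1−0.02) = 1.0833.
Risk-neutral probability p = (1.0833 − 0.95)/(1.4 − 0.95) = 0.1333/0.4500 = 0.2962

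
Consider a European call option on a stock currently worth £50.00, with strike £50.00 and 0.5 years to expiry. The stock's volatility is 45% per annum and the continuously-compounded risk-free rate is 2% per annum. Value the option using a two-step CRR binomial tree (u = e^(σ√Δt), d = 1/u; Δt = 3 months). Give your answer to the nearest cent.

£5.83

CRR parameters: u = e^(σ√Δt) = e^(0.45·√0.25) = 1.2523, d = 1/u = 0.7985
Per-period rate: rΔt = 0.02·0.25 = 0.005, so R = e^0.005 = 1.0050
Risk-neutral probability p = (e^0.005 − 0.7985)/(1.2523 − 0.7985) = 0.2065/0.4538 = 0.4550
Terminal stock prices: S_uu = 78.42, S_ud = 50, S_dd = 31.88
Terminal payoffs (S − K): max(28.42, 0) = 28.42, max(0, 0) = 0, max(-18.12, 0) = 0
Node u (S = 62.62): V_u = e^(−0.005)·[0.4550·28.4156 + 0.5450·0.0000] = 12.8655
Node d (S = 39.93): V_d = e^(−0.005)·[0.4550·0.0000 + 0.5450·0.0000] = 0.0000
Node 0 (S = 50): V_0 = e^(−0.005)·[0.4550·12.8655 + 0.5450·0.0000] = 5.8250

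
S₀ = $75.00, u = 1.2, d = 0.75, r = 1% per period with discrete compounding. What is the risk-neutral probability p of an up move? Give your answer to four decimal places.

Risk-neutral probability p = (1 + 0.01 − 0.75)/(1.2 − 0.75) = 0.2600/0.4500 = 0.5778

p = 0.5778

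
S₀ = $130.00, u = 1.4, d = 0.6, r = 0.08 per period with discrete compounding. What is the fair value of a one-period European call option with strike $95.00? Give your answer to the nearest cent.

Risk-neutral probability p = (1 + 0.08 − 0.6)/(1.4 − 0.6) = 0.4800/0.8000 = 0.6000
Terminal stock prices: S_u = 182, S_d = 78
Terminal payoffs (S − K): max(87, 0) = 87, max(-17, 0) = 0
Node 0 (S = 130): V_0 = 1/1.08·[0.6000·87.0000 + 0.4000·0.0000] = 48.3333

$48.33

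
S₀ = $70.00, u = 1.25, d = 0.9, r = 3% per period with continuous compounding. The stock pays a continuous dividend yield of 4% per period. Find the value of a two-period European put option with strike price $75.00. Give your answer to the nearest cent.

$9.51

Per-period risk-free factor R = e^0.03 = 1.0305; dividend-adjusted growth = e^(0.03−0.04) = 0.9900.
Risk-neutral probability p = (0.9900 − 0.9)/(1.25 − 0.9) = 0.0900/0.3500 = 0.2573
Terminal stock prices: S_uu = 109.4, S_ud = 78.75, S_dd = 56.7
Terminal payoffs (K − S): max(-34.38, 0) = 0, max(-3.75, 0) = 0, max(18.3, 0) = 18.3
Node u (S = 87.5): V_u = e^(−0.03)·[0.2573·0.0000 + 0.7427·0.0000] = 0.0000
Node d (S = 63): V_d = e^(−0.03)·[0.2573·0.0000 + 0.7427·18.3000] = 13.1900
Node 0 (S = 70): V_0 = e^(−0.03)·[0.2573·0.0000 + 0.7427·13.1900] = 9.5069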